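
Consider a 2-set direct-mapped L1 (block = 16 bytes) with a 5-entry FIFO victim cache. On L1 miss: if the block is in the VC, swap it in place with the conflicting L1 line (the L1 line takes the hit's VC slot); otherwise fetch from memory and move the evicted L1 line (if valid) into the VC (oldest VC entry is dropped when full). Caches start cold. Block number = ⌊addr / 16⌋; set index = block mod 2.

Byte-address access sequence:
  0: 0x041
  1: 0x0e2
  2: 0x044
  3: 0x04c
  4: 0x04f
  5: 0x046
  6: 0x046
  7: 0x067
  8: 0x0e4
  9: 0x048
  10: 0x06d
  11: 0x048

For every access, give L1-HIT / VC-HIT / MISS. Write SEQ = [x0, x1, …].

  [0] addr=0x41 blk=4 s=0: MISS | VC []
  [1] addr=0xe2 blk=14 s=0: MISS | VC [4]
  [2] addr=0x44 blk=4 s=0: VC-HIT | VC [14]
  [3] addr=0x4c blk=4 s=0: L1-HIT | VC [14]
  [4] addr=0x4f blk=4 s=0: L1-HIT | VC [14]
  [5] addr=0x46 blk=4 s=0: L1-HIT | VC [14]
  [6] addr=0x46 blk=4 s=0: L1-HIT | VC [14]
  [7] addr=0x67 blk=6 s=0: MISS | VC [14, 4]
  [8] addr=0xe4 blk=14 s=0: VC-HIT | VC [6, 4]
  [9] addr=0x48 blk=4 s=0: VC-HIT | VC [6, 14]
  [10] addr=0x6d blk=6 s=0: VC-HIT | VC [4, 14]
  [11] addr=0x48 blk=4 s=0: VC-HIT | VC [6, 14]

SEQ = [MISS, MISS, VC-HIT, L1-HIT, L1-HIT, L1-HIT, L1-HIT, MISS, VC-HIT, VC-HIT, VC-HIT, VC-HIT]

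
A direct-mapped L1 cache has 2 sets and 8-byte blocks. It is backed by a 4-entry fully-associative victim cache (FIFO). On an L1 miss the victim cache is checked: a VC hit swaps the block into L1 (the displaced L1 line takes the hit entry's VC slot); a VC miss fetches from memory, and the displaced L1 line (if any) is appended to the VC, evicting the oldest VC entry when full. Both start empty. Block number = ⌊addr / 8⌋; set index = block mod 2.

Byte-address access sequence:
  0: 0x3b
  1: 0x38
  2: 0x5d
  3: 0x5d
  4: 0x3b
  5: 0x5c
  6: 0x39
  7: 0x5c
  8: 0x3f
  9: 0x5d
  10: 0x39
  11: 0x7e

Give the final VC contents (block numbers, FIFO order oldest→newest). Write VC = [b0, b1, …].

VC = [11, 7]

#0 0x3b→b7/s1 MISS; vc=[]
#1 0x38→b7/s1 L1-HIT; vc=[]
#2 0x5d→b11/s1 MISS; vc=[7]
#3 0x5d→b11/s1 L1-HIT; vc=[7]
#4 0x3b→b7/s1 VC-HIT; vc=[11]
#5 0x5c→b11/s1 VC-HIT; vc=[7]
#6 0x39→b7/s1 VC-HIT; vc=[11]
#7 0x5c→b11/s1 VC-HIT; vc=[7]
#8 0x3f→b7/s1 VC-HIT; vc=[11]
#9 0x5d→b11/s1 VC-HIT; vc=[7]
#10 0x39→b7/s1 VC-HIT; vc=[11]
#11 0x7e→b15/s1 MISS; vc=[11,7]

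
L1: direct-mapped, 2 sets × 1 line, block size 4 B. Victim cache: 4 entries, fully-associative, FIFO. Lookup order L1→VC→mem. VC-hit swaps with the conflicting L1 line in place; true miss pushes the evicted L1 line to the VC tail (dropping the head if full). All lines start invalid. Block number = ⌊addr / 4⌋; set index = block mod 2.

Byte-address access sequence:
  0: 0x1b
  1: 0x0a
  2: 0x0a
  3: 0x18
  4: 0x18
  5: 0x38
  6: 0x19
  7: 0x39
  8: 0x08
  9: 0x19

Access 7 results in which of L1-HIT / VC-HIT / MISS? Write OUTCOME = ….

0: 0x1b (blk 6, set 0) → MISS  vc=[]
1: 0xa (blk 2, set 0) → MISS  vc=[6]
2: 0xa (blk 2, set 0) → L1-HIT  vc=[6]
3: 0x18 (blk 6, set 0) → VC-HIT  vc=[2]
4: 0x18 (blk 6, set 0) → L1-HIT  vc=[2]
5: 0x38 (blk 14, set 0) → MISS  vc=[2, 6]
6: 0x19 (blk 6, set 0) → VC-HIT  vc=[2, 14]
7: 0x39 (blk 14, set 0) → VC-HIT  vc=[2, 6]
8: 0x8 (blk 2, set 0) → VC-HIT  vc=[14, 6]
9: 0x19 (blk 6, set 0) → VC-HIT  vc=[14, 2]

OUTCOME = VC-HIT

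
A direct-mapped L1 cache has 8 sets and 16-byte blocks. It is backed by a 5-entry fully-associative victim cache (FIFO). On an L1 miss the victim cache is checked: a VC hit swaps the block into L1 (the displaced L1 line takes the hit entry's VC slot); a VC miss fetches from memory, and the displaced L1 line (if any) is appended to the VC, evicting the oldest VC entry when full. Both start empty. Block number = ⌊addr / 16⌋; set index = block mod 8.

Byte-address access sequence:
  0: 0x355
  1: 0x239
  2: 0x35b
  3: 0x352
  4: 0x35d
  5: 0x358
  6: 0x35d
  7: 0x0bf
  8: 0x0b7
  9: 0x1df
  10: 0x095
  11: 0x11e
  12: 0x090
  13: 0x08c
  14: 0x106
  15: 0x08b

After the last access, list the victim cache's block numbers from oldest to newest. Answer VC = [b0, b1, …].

VC = [35, 53, 17, 16]

  [0] addr=0x355 blk=53 s=5: MISS | VC []
  [1] addr=0x239 blk=35 s=3: MISS | VC []
  [2] addr=0x35b blk=53 s=5: L1-HIT | VC []
  [3] addr=0x352 blk=53 s=5: L1-HIT | VC []
  [4] addr=0x35d blk=53 s=5: L1-HIT | VC []
  [5] addr=0x358 blk=53 s=5: L1-HIT | VC []
  [6] addr=0x35d blk=53 s=5: L1-HIT | VC []
  [7] addr=0xbf blk=11 s=3: MISS | VC [35]
  [8] addr=0xb7 blk=11 s=3: L1-HIT | VC [35]
  [9] addr=0x1df blk=29 s=5: MISS | VC [35, 53]
  [10] addr=0x95 blk=9 s=1: MISS | VC [35, 53]
  [11] addr=0x11e blk=17 s=1: MISS | VC [35, 53, 9]
  [12] addr=0x90 blk=9 s=1: VC-HIT | VC [35, 53, 17]
  [13] addr=0x8c blk=8 s=0: MISS | VC [35, 53, 17]
  [14] addr=0x106 blk=16 s=0: MISS | VC [35, 53, 17, 8]
  [15] addr=0x8b blk=8 s=0: VC-HIT | VC [35, 53, 17, 16]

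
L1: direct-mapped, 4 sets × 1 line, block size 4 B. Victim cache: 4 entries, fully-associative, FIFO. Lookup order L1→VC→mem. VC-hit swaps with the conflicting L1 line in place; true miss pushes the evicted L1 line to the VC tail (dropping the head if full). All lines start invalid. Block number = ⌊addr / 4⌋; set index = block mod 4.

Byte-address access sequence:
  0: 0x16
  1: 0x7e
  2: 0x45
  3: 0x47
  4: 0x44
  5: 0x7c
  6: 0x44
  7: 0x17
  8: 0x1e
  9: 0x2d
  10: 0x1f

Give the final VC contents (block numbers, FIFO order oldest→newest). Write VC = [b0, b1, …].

VC = [17, 31, 11]

0: 0x16 (blk 5, set 1) → MISS  vc=[]
1: 0x7e (blk 31, set 3) → MISS  vc=[]
2: 0x45 (blk 17, set 1) → MISS  vc=[5]
3: 0x47 (blk 17, set 1) → L1-HIT  vc=[5]
4: 0x44 (blk 17, set 1) → L1-HIT  vc=[5]
5: 0x7c (blk 31, set 3) → L1-HIT  vc=[5]
6: 0x44 (blk 17, set 1) → L1-HIT  vc=[5]
7: 0x17 (blk 5, set 1) → VC-HIT  vc=[17]
8: 0x1e (blk 7, set 3) → MISS  vc=[17, 31]
9: 0x2d (blk 11, set 3) → MISS  vc=[17, 31, 7]
10: 0x1f (blk 7, set 3) → VC-HIT  vc=[17, 31, 11]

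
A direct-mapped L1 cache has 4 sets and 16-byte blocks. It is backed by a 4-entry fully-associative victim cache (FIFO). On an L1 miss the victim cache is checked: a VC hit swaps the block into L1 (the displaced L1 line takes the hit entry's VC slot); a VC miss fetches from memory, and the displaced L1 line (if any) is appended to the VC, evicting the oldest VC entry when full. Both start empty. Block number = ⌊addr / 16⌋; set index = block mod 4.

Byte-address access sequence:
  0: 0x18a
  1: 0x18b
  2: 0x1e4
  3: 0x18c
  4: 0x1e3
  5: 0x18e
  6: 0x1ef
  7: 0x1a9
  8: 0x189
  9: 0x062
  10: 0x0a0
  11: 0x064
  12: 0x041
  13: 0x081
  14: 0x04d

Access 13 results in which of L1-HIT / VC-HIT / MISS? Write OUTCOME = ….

  [0] addr=0x18a blk=24 s=0: MISS | VC []
  [1] addr=0x18b blk=24 s=0: L1-HIT | VC []
  [2] addr=0x1e4 blk=30 s=2: MISS | VC []
  [3] addr=0x18c blk=24 s=0: L1-HIT | VC []
  [4] addr=0x1e3 blk=30 s=2: L1-HIT | VC []
  [5] addr=0x18e blk=24 s=0: L1-HIT | VC []
  [6] addr=0x1ef blk=30 s=2: L1-HIT | VC []
  [7] addr=0x1a9 blk=26 s=2: MISS | VC [30]
  [8] addr=0x189 blk=24 s=0: L1-HIT | VC [30]
  [9] addr=0x62 blk=6 s=2: MISS | VC [30, 26]
  [10] addr=0xa0 blk=10 s=2: MISS | VC [30, 26, 6]
  [11] addr=0x64 blk=6 s=2: VC-HIT | VC [30, 26, 10]
  [12] addr=0x41 blk=4 s=0: MISS | VC [30, 26, 10, 24]
  [13] addr=0x81 blk=8 s=0: MISS | VC [26, 10, 24, 4]
  [14] addr=0x4d blk=4 s=0: VC-HIT | VC [26, 10, 24, 8]

OUTCOME = MISS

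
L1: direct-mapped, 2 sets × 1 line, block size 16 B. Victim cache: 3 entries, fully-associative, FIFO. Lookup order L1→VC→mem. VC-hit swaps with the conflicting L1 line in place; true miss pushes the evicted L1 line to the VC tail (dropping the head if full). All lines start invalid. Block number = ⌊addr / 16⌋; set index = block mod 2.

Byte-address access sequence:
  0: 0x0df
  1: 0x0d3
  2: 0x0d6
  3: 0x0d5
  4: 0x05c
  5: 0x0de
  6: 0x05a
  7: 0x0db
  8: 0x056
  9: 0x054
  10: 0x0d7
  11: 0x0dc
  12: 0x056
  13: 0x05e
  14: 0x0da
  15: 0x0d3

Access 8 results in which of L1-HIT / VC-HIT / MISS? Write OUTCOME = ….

OUTCOME = VC-HIT

#0 0xdf→b13/s1 MISS; vc=[]
#1 0xd3→b13/s1 L1-HIT; vc=[]
#2 0xd6→b13/s1 L1-HIT; vc=[]
#3 0xd5→b13/s1 L1-HIT; vc=[]
#4 0x5c→b5/s1 MISS; vc=[13]
#5 0xde→b13/s1 VC-HIT; vc=[5]
#6 0x5a→b5/s1 VC-HIT; vc=[13]
#7 0xdb→b13/s1 VC-HIT; vc=[5]
#8 0x56→b5/s1 VC-HIT; vc=[13]
#9 0x54→b5/s1 L1-HIT; vc=[13]
#10 0xd7→b13/s1 VC-HIT; vc=[5]
#11 0xdc→b13/s1 L1-HIT; vc=[5]
#12 0x56→b5/s1 VC-HIT; vc=[13]
#13 0x5e→b5/s1 L1-HIT; vc=[13]
#14 0xda→b13/s1 VC-HIT; vc=[5]
#15 0xd3→b13/s1 L1-HIT; vc=[5]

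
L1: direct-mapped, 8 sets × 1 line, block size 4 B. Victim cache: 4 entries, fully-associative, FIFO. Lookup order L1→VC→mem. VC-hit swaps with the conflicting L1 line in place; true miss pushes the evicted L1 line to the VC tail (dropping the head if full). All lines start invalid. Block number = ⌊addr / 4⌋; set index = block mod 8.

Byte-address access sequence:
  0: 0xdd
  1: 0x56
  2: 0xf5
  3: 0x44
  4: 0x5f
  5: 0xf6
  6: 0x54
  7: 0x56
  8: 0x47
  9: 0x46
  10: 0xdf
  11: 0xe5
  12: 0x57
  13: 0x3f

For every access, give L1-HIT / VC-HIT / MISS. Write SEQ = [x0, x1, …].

SEQ = [MISS, MISS, MISS, MISS, MISS, L1-HIT, VC-HIT, L1-HIT, L1-HIT, L1-HIT, VC-HIT, MISS, L1-HIT, MISS]

#0 0xdd→b55/s7 MISS; vc=[]
#1 0x56→b21/s5 MISS; vc=[]
#2 0xf5→b61/s5 MISS; vc=[21]
#3 0x44→b17/s1 MISS; vc=[21]
#4 0x5f→b23/s7 MISS; vc=[21,55]
#5 0xf6→b61/s5 L1-HIT; vc=[21,55]
#6 0x54→b21/s5 VC-HIT; vc=[61,55]
#7 0x56→b21/s5 L1-HIT; vc=[61,55]
#8 0x47→b17/s1 L1-HIT; vc=[61,55]
#9 0x46→b17/s1 L1-HIT; vc=[61,55]
#10 0xdf→b55/s7 VC-HIT; vc=[61,23]
#11 0xe5→b57/s1 MISS; vc=[61,23,17]
#12 0x57→b21/s5 L1-HIT; vc=[61,23,17]
#13 0x3f→b15/s7 MISS; vc=[61,23,17,55]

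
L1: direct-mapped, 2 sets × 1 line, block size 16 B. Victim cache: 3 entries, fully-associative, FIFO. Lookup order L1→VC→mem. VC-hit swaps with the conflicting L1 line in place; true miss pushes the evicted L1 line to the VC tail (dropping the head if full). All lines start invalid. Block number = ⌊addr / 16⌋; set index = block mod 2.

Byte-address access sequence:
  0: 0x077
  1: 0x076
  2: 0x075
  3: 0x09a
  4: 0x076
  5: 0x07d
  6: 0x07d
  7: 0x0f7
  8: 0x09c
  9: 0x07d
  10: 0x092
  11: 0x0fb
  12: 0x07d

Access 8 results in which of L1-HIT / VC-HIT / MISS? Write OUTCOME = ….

0: 0x77 (blk 7, set 1) → MISS  vc=[]
1: 0x76 (blk 7, set 1) → L1-HIT  vc=[]
2: 0x75 (blk 7, set 1) → L1-HIT  vc=[]
3: 0x9a (blk 9, set 1) → MISS  vc=[7]
4: 0x76 (blk 7, set 1) → VC-HIT  vc=[9]
5: 0x7d (blk 7, set 1) → L1-HIT  vc=[9]
6: 0x7d (blk 7, set 1) → L1-HIT  vc=[9]
7: 0xf7 (blk 15, set 1) → MISS  vc=[9, 7]
8: 0x9c (blk 9, set 1) → VC-HIT  vc=[15, 7]
9: 0x7d (blk 7, set 1) → VC-HIT  vc=[15, 9]
10: 0x92 (blk 9, set 1) → VC-HIT  vc=[15, 7]
11: 0xfb (blk 15, set 1) → VC-HIT  vc=[9, 7]
12: 0x7d (blk 7, set 1) → VC-HIT  vc=[9, 15]

OUTCOME = VC-HIT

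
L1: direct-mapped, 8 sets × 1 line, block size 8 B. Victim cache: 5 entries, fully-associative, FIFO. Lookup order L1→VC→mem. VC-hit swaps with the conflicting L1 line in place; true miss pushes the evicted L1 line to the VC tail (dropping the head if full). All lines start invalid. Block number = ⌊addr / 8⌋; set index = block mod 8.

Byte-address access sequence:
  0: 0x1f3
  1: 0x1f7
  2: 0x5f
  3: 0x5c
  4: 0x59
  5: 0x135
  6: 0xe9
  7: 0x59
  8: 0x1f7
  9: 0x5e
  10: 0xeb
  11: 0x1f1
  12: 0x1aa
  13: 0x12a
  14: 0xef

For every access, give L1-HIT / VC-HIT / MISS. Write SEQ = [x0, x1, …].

SEQ = [MISS, L1-HIT, MISS, L1-HIT, L1-HIT, MISS, MISS, L1-HIT, VC-HIT, L1-HIT, L1-HIT, L1-HIT, MISS, MISS, VC-HIT]

  [0] addr=0x1f3 blk=62 s=6: MISS | VC []
  [1] addr=0x1f7 blk=62 s=6: L1-HIT | VC []
  [2] addr=0x5f blk=11 s=3: MISS | VC []
  [3] addr=0x5c blk=11 s=3: L1-HIT | VC []
  [4] addr=0x59 blk=11 s=3: L1-HIT | VC []
  [5] addr=0x135 blk=38 s=6: MISS | VC [62]
  [6] addr=0xe9 blk=29 s=5: MISS | VC [62]
  [7] addr=0x59 blk=11 s=3: L1-HIT | VC [62]
  [8] addr=0x1f7 blk=62 s=6: VC-HIT | VC [38]
  [9] addr=0x5e blk=11 s=3: L1-HIT | VC [38]
  [10] addr=0xeb blk=29 s=5: L1-HIT | VC [38]
  [11] addr=0x1f1 blk=62 s=6: L1-HIT | VC [38]
  [12] addr=0x1aa blk=53 s=5: MISS | VC [38, 29]
  [13] addr=0x12a blk=37 s=5: MISS | VC [38, 29, 53]
  [14] addr=0xef blk=29 s=5: VC-HIT | VC [38, 37, 53]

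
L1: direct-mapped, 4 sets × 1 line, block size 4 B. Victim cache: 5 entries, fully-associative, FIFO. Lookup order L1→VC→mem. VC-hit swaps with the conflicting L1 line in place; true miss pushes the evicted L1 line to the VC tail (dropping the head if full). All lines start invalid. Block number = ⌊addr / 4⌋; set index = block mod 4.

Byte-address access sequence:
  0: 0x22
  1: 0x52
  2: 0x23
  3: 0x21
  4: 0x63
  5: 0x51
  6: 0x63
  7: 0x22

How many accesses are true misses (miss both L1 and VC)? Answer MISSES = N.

MISSES = 3

0: 0x22 (blk 8, set 0) → MISS  vc=[]
1: 0x52 (blk 20, set 0) → MISS  vc=[8]
2: 0x23 (blk 8, set 0) → VC-HIT  vc=[20]
3: 0x21 (blk 8, set 0) → L1-HIT  vc=[20]
4: 0x63 (blk 24, set 0) → MISS  vc=[20, 8]
5: 0x51 (blk 20, set 0) → VC-HIT  vc=[24, 8]
6: 0x63 (blk 24, set 0) → VC-HIT  vc=[20, 8]
7: 0x22 (blk 8, set 0) → VC-HIT  vc=[20, 24]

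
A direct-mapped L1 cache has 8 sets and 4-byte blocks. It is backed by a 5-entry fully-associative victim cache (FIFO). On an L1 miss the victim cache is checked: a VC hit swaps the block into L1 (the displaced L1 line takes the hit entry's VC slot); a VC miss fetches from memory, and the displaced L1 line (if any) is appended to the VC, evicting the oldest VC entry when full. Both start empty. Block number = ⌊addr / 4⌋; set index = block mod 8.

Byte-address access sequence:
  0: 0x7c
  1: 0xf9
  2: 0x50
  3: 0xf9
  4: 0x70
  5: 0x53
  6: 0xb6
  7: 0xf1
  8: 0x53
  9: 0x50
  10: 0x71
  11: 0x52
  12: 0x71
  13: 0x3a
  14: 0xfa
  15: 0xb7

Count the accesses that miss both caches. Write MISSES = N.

MISSES = 7

  [0] addr=0x7c blk=31 s=7: MISS | VC []
  [1] addr=0xf9 blk=62 s=6: MISS | VC []
  [2] addr=0x50 blk=20 s=4: MISS | VC []
  [3] addr=0xf9 blk=62 s=6: L1-HIT | VC []
  [4] addr=0x70 blk=28 s=4: MISS | VC [20]
  [5] addr=0x53 blk=20 s=4: VC-HIT | VC [28]
  [6] addr=0xb6 blk=45 s=5: MISS | VC [28]
  [7] addr=0xf1 blk=60 s=4: MISS | VC [28, 20]
  [8] addr=0x53 blk=20 s=4: VC-HIT | VC [28, 60]
  [9] addr=0x50 blk=20 s=4: L1-HIT | VC [28, 60]
  [10] addr=0x71 blk=28 s=4: VC-HIT | VC [20, 60]
  [11] addr=0x52 blk=20 s=4: VC-HIT | VC [28, 60]
  [12] addr=0x71 blk=28 s=4: VC-HIT | VC [20, 60]
  [13] addr=0x3a blk=14 s=6: MISS | VC [20, 60, 62]
  [14] addr=0xfa blk=62 s=6: VC-HIT | VC [20, 60, 14]
  [15] addr=0xb7 blk=45 s=5: L1-HIT | VC [20, 60, 14]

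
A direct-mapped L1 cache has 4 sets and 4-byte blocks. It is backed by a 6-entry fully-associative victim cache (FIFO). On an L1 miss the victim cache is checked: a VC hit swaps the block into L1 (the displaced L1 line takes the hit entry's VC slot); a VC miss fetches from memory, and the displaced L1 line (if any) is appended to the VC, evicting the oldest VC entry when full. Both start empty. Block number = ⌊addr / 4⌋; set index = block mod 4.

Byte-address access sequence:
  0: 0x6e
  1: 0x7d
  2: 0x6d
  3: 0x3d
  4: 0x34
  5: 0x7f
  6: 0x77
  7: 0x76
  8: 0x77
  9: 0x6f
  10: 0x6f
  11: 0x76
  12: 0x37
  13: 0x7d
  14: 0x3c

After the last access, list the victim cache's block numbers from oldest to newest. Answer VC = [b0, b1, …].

  [0] addr=0x6e blk=27 s=3: MISS | VC []
  [1] addr=0x7d blk=31 s=3: MISS | VC [27]
  [2] addr=0x6d blk=27 s=3: VC-HIT | VC [31]
  [3] addr=0x3d blk=15 s=3: MISS | VC [31, 27]
  [4] addr=0x34 blk=13 s=1: MISS | VC [31, 27]
  [5] addr=0x7f blk=31 s=3: VC-HIT | VC [15, 27]
  [6] addr=0x77 blk=29 s=1: MISS | VC [15, 27, 13]
  [7] addr=0x76 blk=29 s=1: L1-HIT | VC [15, 27, 13]
  [8] addr=0x77 blk=29 s=1: L1-HIT | VC [15, 27, 13]
  [9] addr=0x6f blk=27 s=3: VC-HIT | VC [15, 31, 13]
  [10] addr=0x6f blk=27 s=3: L1-HIT | VC [15, 31, 13]
  [11] addr=0x76 blk=29 s=1: L1-HIT | VC [15, 31, 13]
  [12] addr=0x37 blk=13 s=1: VC-HIT | VC [15, 31, 29]
  [13] addr=0x7d blk=31 s=3: VC-HIT | VC [15, 27, 29]
  [14] addr=0x3c blk=15 s=3: VC-HIT | VC [31, 27, 29]

VC = [31, 27, 29]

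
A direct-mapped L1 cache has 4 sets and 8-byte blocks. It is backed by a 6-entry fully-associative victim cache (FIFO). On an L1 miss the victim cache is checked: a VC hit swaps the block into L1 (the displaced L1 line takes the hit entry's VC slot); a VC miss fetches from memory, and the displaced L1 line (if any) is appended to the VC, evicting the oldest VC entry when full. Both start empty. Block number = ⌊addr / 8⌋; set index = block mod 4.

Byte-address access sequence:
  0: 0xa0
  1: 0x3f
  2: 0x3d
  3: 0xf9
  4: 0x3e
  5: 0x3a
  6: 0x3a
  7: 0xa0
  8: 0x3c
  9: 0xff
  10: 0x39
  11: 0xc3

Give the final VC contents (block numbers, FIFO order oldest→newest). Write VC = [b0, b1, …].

VC = [31, 20]

#0 0xa0→b20/s0 MISS; vc=[]
#1 0x3f→b7/s3 MISS; vc=[]
#2 0x3d→b7/s3 L1-HIT; vc=[]
#3 0xf9→b31/s3 MISS; vc=[7]
#4 0x3e→b7/s3 VC-HIT; vc=[31]
#5 0x3a→b7/s3 L1-HIT; vc=[31]
#6 0x3a→b7/s3 L1-HIT; vc=[31]
#7 0xa0→b20/s0 L1-HIT; vc=[31]
#8 0x3c→b7/s3 L1-HIT; vc=[31]
#9 0xff→b31/s3 VC-HIT; vc=[7]
#10 0x39→b7/s3 VC-HIT; vc=[31]
#11 0xc3→b24/s0 MISS; vc=[31,20]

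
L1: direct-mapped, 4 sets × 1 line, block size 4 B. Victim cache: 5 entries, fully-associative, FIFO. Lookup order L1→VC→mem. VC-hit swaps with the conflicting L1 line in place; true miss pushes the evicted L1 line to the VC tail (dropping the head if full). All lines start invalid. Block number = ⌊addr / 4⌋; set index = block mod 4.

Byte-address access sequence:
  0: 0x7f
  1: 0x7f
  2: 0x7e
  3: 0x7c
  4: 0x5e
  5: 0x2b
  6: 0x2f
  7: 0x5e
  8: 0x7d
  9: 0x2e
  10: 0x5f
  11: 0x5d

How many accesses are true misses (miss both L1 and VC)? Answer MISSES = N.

MISSES = 4

  [0] addr=0x7f blk=31 s=3: MISS | VC []
  [1] addr=0x7f blk=31 s=3: L1-HIT | VC []
  [2] addr=0x7e blk=31 s=3: L1-HIT | VC []
  [3] addr=0x7c blk=31 s=3: L1-HIT | VC []
  [4] addr=0x5e blk=23 s=3: MISS | VC [31]
  [5] addr=0x2b blk=10 s=2: MISS | VC [31]
  [6] addr=0x2f blk=11 s=3: MISS | VC [31, 23]
  [7] addr=0x5e blk=23 s=3: VC-HIT | VC [31, 11]
  [8] addr=0x7d blk=31 s=3: VC-HIT | VC [23, 11]
  [9] addr=0x2e blk=11 s=3: VC-HIT | VC [23, 31]
  [10] addr=0x5f blk=23 s=3: VC-HIT | VC [11, 31]
  [11] addr=0x5d blk=23 s=3: L1-HIT | VC [11, 31]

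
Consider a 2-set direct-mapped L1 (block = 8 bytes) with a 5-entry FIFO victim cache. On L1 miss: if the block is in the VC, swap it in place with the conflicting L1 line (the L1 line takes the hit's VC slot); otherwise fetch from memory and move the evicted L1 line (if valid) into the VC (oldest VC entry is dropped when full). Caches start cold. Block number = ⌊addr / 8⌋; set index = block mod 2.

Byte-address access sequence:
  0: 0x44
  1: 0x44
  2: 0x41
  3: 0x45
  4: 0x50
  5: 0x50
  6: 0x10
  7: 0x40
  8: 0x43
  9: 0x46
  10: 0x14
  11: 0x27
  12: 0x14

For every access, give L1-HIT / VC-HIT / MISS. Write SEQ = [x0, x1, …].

SEQ = [MISS, L1-HIT, L1-HIT, L1-HIT, MISS, L1-HIT, MISS, VC-HIT, L1-HIT, L1-HIT, VC-HIT, MISS, VC-HIT]

#0 0x44→b8/s0 MISS; vc=[]
#1 0x44→b8/s0 L1-HIT; vc=[]
#2 0x41→b8/s0 L1-HIT; vc=[]
#3 0x45→b8/s0 L1-HIT; vc=[]
#4 0x50→b10/s0 MISS; vc=[8]
#5 0x50→b10/s0 L1-HIT; vc=[8]
#6 0x10→b2/s0 MISS; vc=[8,10]
#7 0x40→b8/s0 VC-HIT; vc=[2,10]
#8 0x43→b8/s0 L1-HIT; vc=[2,10]
#9 0x46→b8/s0 L1-HIT; vc=[2,10]
#10 0x14→b2/s0 VC-HIT; vc=[8,10]
#11 0x27→b4/s0 MISS; vc=[8,10,2]
#12 0x14→b2/s0 VC-HIT; vc=[8,10,4]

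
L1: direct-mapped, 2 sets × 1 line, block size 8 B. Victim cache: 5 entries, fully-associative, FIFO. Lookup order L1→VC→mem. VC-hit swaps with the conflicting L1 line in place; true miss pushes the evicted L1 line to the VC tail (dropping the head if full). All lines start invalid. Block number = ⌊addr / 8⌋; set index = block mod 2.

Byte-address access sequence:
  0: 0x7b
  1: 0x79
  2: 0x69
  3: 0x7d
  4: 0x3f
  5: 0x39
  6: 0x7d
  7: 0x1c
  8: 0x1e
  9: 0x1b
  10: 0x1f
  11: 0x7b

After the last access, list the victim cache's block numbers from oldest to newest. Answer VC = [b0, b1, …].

0: 0x7b (blk 15, set 1) → MISS  vc=[]
1: 0x79 (blk 15, set 1) → L1-HIT  vc=[]
2: 0x69 (blk 13, set 1) → MISS  vc=[15]
3: 0x7d (blk 15, set 1) → VC-HIT  vc=[13]
4: 0x3f (blk 7, set 1) → MISS  vc=[13, 15]
5: 0x39 (blk 7, set 1) → L1-HIT  vc=[13, 15]
6: 0x7d (blk 15, set 1) → VC-HIT  vc=[13, 7]
7: 0x1c (blk 3, set 1) → MISS  vc=[13, 7, 15]
8: 0x1e (blk 3, set 1) → L1-HIT  vc=[13, 7, 15]
9: 0x1b (blk 3, set 1) → L1-HIT  vc=[13, 7, 15]
10: 0x1f (blk 3, set 1) → L1-HIT  vc=[13, 7, 15]
11: 0x7b (blk 15, set 1) → VC-HIT  vc=[13, 7, 3]

VC = [13, 7, 3]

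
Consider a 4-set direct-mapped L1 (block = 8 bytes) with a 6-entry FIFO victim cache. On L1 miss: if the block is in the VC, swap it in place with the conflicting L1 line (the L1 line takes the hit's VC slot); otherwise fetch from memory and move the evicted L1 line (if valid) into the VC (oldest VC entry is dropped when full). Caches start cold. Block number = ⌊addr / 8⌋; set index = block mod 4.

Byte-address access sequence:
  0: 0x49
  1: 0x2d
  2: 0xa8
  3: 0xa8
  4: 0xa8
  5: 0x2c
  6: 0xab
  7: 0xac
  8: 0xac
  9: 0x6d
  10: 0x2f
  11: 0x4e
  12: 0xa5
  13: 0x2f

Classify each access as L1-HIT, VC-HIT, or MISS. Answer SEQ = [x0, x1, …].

  [0] addr=0x49 blk=9 s=1: MISS | VC []
  [1] addr=0x2d blk=5 s=1: MISS | VC [9]
  [2] addr=0xa8 blk=21 s=1: MISS | VC [9, 5]
  [3] addr=0xa8 blk=21 s=1: L1-HIT | VC [9, 5]
  [4] addr=0xa8 blk=21 s=1: L1-HIT | VC [9, 5]
  [5] addr=0x2c blk=5 s=1: VC-HIT | VC [9, 21]
  [6] addr=0xab blk=21 s=1: VC-HIT | VC [9, 5]
  [7] addr=0xac blk=21 s=1: L1-HIT | VC [9, 5]
  [8] addr=0xac blk=21 s=1: L1-HIT | VC [9, 5]
  [9] addr=0x6d blk=13 s=1: MISS | VC [9, 5, 21]
  [10] addr=0x2f blk=5 s=1: VC-HIT | VC [9, 13, 21]
  [11] addr=0x4e blk=9 s=1: VC-HIT | VC [5, 13, 21]
  [12] addr=0xa5 blk=20 s=0: MISS | VC [5, 13, 21]
  [13] addr=0x2f blk=5 s=1: VC-HIT | VC [9, 13, 21]

SEQ = [MISS, MISS, MISS, L1-HIT, L1-HIT, VC-HIT, VC-HIT, L1-HIT, L1-HIT, MISS, VC-HIT, VC-HIT, MISS, VC-HIT]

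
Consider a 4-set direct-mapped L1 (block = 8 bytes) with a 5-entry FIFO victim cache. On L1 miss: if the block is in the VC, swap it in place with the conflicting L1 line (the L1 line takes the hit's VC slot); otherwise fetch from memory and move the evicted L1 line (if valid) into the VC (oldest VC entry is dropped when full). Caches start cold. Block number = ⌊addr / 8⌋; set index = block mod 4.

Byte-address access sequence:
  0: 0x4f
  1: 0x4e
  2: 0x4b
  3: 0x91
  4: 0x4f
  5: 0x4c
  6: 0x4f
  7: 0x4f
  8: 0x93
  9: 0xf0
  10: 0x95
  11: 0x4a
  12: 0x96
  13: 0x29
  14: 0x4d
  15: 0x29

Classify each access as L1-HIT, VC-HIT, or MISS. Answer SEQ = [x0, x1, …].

SEQ = [MISS, L1-HIT, L1-HIT, MISS, L1-HIT, L1-HIT, L1-HIT, L1-HIT, L1-HIT, MISS, VC-HIT, L1-HIT, L1-HIT, MISS, VC-HIT, VC-HIT]

#0 0x4f→b9/s1 MISS; vc=[]
#1 0x4e→b9/s1 L1-HIT; vc=[]
#2 0x4b→b9/s1 L1-HIT; vc=[]
#3 0x91→b18/s2 MISS; vc=[]
#4 0x4f→b9/s1 L1-HIT; vc=[]
#5 0x4c→b9/s1 L1-HIT; vc=[]
#6 0x4f→b9/s1 L1-HIT; vc=[]
#7 0x4f→b9/s1 L1-HIT; vc=[]
#8 0x93→b18/s2 L1-HIT; vc=[]
#9 0xf0→b30/s2 MISS; vc=[18]
#10 0x95→b18/s2 VC-HIT; vc=[30]
#11 0x4a→b9/s1 L1-HIT; vc=[30]
#12 0x96→b18/s2 L1-HIT; vc=[30]
#13 0x29→b5/s1 MISS; vc=[30,9]
#14 0x4d→b9/s1 VC-HIT; vc=[30,5]
#15 0x29→b5/s1 VC-HIT; vc=[30,9]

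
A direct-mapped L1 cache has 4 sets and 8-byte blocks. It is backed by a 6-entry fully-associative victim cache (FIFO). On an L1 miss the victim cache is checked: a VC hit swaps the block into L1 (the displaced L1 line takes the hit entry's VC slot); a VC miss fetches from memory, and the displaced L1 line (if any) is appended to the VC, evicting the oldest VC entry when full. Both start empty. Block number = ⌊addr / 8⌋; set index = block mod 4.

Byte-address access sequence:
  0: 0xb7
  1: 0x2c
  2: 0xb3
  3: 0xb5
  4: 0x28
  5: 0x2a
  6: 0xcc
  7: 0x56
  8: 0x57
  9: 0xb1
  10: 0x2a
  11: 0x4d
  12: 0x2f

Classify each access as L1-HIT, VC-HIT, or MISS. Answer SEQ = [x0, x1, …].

  [0] addr=0xb7 blk=22 s=2: MISS | VC []
  [1] addr=0x2c blk=5 s=1: MISS | VC []
  [2] addr=0xb3 blk=22 s=2: L1-HIT | VC []
  [3] addr=0xb5 blk=22 s=2: L1-HIT | VC []
  [4] addr=0x28 blk=5 s=1: L1-HIT | VC []
  [5] addr=0x2a blk=5 s=1: L1-HIT | VC []
  [6] addr=0xcc blk=25 s=1: MISS | VC [5]
  [7] addr=0x56 blk=10 s=2: MISS | VC [5, 22]
  [8] addr=0x57 blk=10 s=2: L1-HIT | VC [5, 22]
  [9] addr=0xb1 blk=22 s=2: VC-HIT | VC [5, 10]
  [10] addr=0x2a blk=5 s=1: VC-HIT | VC [25, 10]
  [11] addr=0x4d blk=9 s=1: MISS | VC [25, 10, 5]
  [12] addr=0x2f blk=5 s=1: VC-HIT | VC [25, 10, 9]

SEQ = [MISS, MISS, L1-HIT, L1-HIT, L1-HIT, L1-HIT, MISS, MISS, L1-HIT, VC-HIT, VC-HIT, MISS, VC-HIT]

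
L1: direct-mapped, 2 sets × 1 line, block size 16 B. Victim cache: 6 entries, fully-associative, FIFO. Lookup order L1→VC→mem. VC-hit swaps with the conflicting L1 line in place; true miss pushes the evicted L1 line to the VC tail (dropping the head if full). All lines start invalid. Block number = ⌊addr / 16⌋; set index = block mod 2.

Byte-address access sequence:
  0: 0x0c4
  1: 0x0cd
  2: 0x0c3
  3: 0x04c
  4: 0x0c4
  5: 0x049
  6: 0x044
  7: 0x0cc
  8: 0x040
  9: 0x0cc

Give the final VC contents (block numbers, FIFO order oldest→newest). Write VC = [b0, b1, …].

VC = [4]

  [0] addr=0xc4 blk=12 s=0: MISS | VC []
  [1] addr=0xcd blk=12 s=0: L1-HIT | VC []
  [2] addr=0xc3 blk=12 s=0: L1-HIT | VC []
  [3] addr=0x4c blk=4 s=0: MISS | VC [12]
  [4] addr=0xc4 blk=12 s=0: VC-HIT | VC [4]
  [5] addr=0x49 blk=4 s=0: VC-HIT | VC [12]
  [6] addr=0x44 blk=4 s=0: L1-HIT | VC [12]
  [7] addr=0xcc blk=12 s=0: VC-HIT | VC [4]
  [8] addr=0x40 blk=4 s=0: VC-HIT | VC [12]
  [9] addr=0xcc blk=12 s=0: VC-HIT | VC [4]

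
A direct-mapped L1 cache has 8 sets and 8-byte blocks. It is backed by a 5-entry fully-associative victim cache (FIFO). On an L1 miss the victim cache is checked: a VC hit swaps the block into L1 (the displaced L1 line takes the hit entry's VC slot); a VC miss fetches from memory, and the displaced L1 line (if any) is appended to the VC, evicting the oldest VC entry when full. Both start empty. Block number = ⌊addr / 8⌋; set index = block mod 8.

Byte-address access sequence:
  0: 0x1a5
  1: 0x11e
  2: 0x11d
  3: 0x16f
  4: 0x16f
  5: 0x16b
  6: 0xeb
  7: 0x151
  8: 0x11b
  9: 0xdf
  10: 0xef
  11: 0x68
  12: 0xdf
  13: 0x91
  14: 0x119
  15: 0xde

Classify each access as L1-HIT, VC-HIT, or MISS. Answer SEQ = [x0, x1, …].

SEQ = [MISS, MISS, L1-HIT, MISS, L1-HIT, L1-HIT, MISS, MISS, L1-HIT, MISS, L1-HIT, MISS, L1-HIT, MISS, VC-HIT, VC-HIT]

0: 0x1a5 (blk 52, set 4) → MISS  vc=[]
1: 0x11e (blk 35, set 3) → MISS  vc=[]
2: 0x11d (blk 35, set 3) → L1-HIT  vc=[]
3: 0x16f (blk 45, set 5) → MISS  vc=[]
4: 0x16f (blk 45, set 5) → L1-HIT  vc=[]
5: 0x16b (blk 45, set 5) → L1-HIT  vc=[]
6: 0xeb (blk 29, set 5) → MISS  vc=[45]
7: 0x151 (blk 42, set 2) → MISS  vc=[45]
8: 0x11b (blk 35, set 3) → L1-HIT  vc=[45]
9: 0xdf (blk 27, set 3) → MISS  vc=[45, 35]
10: 0xef (blk 29, set 5) → L1-HIT  vc=[45, 35]
11: 0x68 (blk 13, set 5) → MISS  vc=[45, 35, 29]
12: 0xdf (blk 27, set 3) → L1-HIT  vc=[45, 35, 29]
13: 0x91 (blk 18, set 2) → MISS  vc=[45, 35, 29, 42]
14: 0x119 (blk 35, set 3) → VC-HIT  vc=[45, 27, 29, 42]
15: 0xde (blk 27, set 3) → VC-HIT  vc=[45, 35, 29, 42]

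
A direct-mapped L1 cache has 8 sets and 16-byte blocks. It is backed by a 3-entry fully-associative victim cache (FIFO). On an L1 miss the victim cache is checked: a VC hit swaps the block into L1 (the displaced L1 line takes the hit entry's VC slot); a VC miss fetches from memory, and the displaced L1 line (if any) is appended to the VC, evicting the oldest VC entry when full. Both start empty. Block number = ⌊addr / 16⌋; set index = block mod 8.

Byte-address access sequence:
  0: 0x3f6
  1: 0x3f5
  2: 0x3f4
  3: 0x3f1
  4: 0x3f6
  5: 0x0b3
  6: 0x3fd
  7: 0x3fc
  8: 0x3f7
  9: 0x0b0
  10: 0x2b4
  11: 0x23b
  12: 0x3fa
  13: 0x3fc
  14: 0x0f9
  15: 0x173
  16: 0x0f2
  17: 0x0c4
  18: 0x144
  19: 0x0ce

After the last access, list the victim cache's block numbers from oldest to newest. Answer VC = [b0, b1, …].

VC = [63, 23, 20]

  [0] addr=0x3f6 blk=63 s=7: MISS | VC []
  [1] addr=0x3f5 blk=63 s=7: L1-HIT | VC []
  [2] addr=0x3f4 blk=63 s=7: L1-HIT | VC []
  [3] addr=0x3f1 blk=63 s=7: L1-HIT | VC []
  [4] addr=0x3f6 blk=63 s=7: L1-HIT | VC []
  [5] addr=0xb3 blk=11 s=3: MISS | VC []
  [6] addr=0x3fd blk=63 s=7: L1-HIT | VC []
  [7] addr=0x3fc blk=63 s=7: L1-HIT | VC []
  [8] addr=0x3f7 blk=63 s=7: L1-HIT | VC []
  [9] addr=0xb0 blk=11 s=3: L1-HIT | VC []
  [10] addr=0x2b4 blk=43 s=3: MISS | VC [11]
  [11] addr=0x23b blk=35 s=3: MISS | VC [11, 43]
  [12] addr=0x3fa blk=63 s=7: L1-HIT | VC [11, 43]
  [13] addr=0x3fc blk=63 s=7: L1-HIT | VC [11, 43]
  [14] addr=0xf9 blk=15 s=7: MISS | VC [11, 43, 63]
  [15] addr=0x173 blk=23 s=7: MISS | VC [43, 63, 15]
  [16] addr=0xf2 blk=15 s=7: VC-HIT | VC [43, 63, 23]
  [17] addr=0xc4 blk=12 s=4: MISS | VC [43, 63, 23]
  [18] addr=0x144 blk=20 s=4: MISS | VC [63, 23, 12]
  [19] addr=0xce blk=12 s=4: VC-HIT | VC [63, 23, 20]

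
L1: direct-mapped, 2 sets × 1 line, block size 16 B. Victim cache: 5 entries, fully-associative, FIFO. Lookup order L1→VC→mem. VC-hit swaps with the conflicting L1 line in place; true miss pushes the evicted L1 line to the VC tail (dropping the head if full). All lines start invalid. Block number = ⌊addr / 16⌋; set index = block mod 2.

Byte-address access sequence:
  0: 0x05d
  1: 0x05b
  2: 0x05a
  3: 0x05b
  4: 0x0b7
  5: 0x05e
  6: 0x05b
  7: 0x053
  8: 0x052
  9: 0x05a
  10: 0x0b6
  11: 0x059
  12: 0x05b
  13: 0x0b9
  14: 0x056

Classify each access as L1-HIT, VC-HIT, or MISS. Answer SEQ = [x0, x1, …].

SEQ = [MISS, L1-HIT, L1-HIT, L1-HIT, MISS, VC-HIT, L1-HIT, L1-HIT, L1-HIT, L1-HIT, VC-HIT, VC-HIT, L1-HIT, VC-HIT, VC-HIT]

0: 0x5d (blk 5, set 1) → MISS  vc=[]
1: 0x5b (blk 5, set 1) → L1-HIT  vc=[]
2: 0x5a (blk 5, set 1) → L1-HIT  vc=[]
3: 0x5b (blk 5, set 1) → L1-HIT  vc=[]
4: 0xb7 (blk 11, set 1) → MISS  vc=[5]
5: 0x5e (blk 5, set 1) → VC-HIT  vc=[11]
6: 0x5b (blk 5, set 1) → L1-HIT  vc=[11]
7: 0x53 (blk 5, set 1) → L1-HIT  vc=[11]
8: 0x52 (blk 5, set 1) → L1-HIT  vc=[11]
9: 0x5a (blk 5, set 1) → L1-HIT  vc=[11]
10: 0xb6 (blk 11, set 1) → VC-HIT  vc=[5]
11: 0x59 (blk 5, set 1) → VC-HIT  vc=[11]
12: 0x5b (blk 5, set 1) → L1-HIT  vc=[11]
13: 0xb9 (blk 11, set 1) → VC-HIT  vc=[5]
14: 0x56 (blk 5, set 1) → VC-HIT  vc=[11]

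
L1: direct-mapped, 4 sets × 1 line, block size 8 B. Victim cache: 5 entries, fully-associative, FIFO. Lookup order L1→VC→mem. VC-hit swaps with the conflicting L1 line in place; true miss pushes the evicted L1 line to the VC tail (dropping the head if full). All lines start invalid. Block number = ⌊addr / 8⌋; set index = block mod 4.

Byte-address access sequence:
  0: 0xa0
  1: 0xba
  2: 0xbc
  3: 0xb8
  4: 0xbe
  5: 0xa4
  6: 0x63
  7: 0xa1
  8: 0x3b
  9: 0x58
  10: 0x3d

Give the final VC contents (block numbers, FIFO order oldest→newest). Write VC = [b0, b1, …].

0: 0xa0 (blk 20, set 0) → MISS  vc=[]
1: 0xba (blk 23, set 3) → MISS  vc=[]
2: 0xbc (blk 23, set 3) → L1-HIT  vc=[]
3: 0xb8 (blk 23, set 3) → L1-HIT  vc=[]
4: 0xbe (blk 23, set 3) → L1-HIT  vc=[]
5: 0xa4 (blk 20, set 0) → L1-HIT  vc=[]
6: 0x63 (blk 12, set 0) → MISS  vc=[20]
7: 0xa1 (blk 20, set 0) → VC-HIT  vc=[12]
8: 0x3b (blk 7, set 3) → MISS  vc=[12, 23]
9: 0x58 (blk 11, set 3) → MISS  vc=[12, 23, 7]
10: 0x3d (blk 7, set 3) → VC-HIT  vc=[12, 23, 11]

VC = [12, 23, 11]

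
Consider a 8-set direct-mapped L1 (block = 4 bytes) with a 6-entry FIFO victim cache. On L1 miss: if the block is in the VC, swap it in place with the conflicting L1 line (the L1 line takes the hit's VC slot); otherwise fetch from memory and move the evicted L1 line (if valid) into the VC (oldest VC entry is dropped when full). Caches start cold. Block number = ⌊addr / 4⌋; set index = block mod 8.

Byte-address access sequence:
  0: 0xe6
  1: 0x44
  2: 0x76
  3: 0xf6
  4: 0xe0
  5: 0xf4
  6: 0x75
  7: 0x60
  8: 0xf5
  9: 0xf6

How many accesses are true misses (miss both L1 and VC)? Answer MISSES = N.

MISSES = 6

0: 0xe6 (blk 57, set 1) → MISS  vc=[]
1: 0x44 (blk 17, set 1) → MISS  vc=[57]
2: 0x76 (blk 29, set 5) → MISS  vc=[57]
3: 0xf6 (blk 61, set 5) → MISS  vc=[57, 29]
4: 0xe0 (blk 56, set 0) → MISS  vc=[57, 29]
5: 0xf4 (blk 61, set 5) → L1-HIT  vc=[57, 29]
6: 0x75 (blk 29, set 5) → VC-HIT  vc=[57, 61]
7: 0x60 (blk 24, set 0) → MISS  vc=[57, 61, 56]
8: 0xf5 (blk 61, set 5) → VC-HIT  vc=[57, 29, 56]
9: 0xf6 (blk 61, set 5) → L1-HIT  vc=[57, 29, 56]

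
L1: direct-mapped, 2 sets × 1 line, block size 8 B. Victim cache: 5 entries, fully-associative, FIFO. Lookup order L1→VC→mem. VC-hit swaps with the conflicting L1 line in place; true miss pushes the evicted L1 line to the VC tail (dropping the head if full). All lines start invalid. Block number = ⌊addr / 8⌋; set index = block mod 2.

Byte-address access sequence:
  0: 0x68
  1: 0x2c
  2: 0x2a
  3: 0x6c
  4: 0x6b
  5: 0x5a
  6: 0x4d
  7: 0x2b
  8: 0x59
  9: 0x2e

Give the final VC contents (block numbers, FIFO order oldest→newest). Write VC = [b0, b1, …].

  [0] addr=0x68 blk=13 s=1: MISS | VC []
  [1] addr=0x2c blk=5 s=1: MISS | VC [13]
  [2] addr=0x2a blk=5 s=1: L1-HIT | VC [13]
  [3] addr=0x6c blk=13 s=1: VC-HIT | VC [5]
  [4] addr=0x6b blk=13 s=1: L1-HIT | VC [5]
  [5] addr=0x5a blk=11 s=1: MISS | VC [5, 13]
  [6] addr=0x4d blk=9 s=1: MISS | VC [5, 13, 11]
  [7] addr=0x2b blk=5 s=1: VC-HIT | VC [9, 13, 11]
  [8] addr=0x59 blk=11 s=1: VC-HIT | VC [9, 13, 5]
  [9] addr=0x2e blk=5 s=1: VC-HIT | VC [9, 13, 11]

VC = [9, 13, 11]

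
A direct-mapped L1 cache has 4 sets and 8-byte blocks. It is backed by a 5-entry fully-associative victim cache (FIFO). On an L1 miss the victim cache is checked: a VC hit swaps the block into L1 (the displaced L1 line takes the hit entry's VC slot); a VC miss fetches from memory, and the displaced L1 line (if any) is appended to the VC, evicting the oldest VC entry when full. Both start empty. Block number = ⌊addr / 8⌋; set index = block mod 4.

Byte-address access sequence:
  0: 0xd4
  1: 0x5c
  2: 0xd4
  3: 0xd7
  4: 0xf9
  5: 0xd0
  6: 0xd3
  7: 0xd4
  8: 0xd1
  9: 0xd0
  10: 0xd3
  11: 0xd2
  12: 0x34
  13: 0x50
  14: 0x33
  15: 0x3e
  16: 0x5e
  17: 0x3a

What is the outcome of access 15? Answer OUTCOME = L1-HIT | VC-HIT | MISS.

0: 0xd4 (blk 26, set 2) → MISS  vc=[]
1: 0x5c (blk 11, set 3) → MISS  vc=[]
2: 0xd4 (blk 26, set 2) → L1-HIT  vc=[]
3: 0xd7 (blk 26, set 2) → L1-HIT  vc=[]
4: 0xf9 (blk 31, set 3) → MISS  vc=[11]
5: 0xd0 (blk 26, set 2) → L1-HIT  vc=[11]
6: 0xd3 (blk 26, set 2) → L1-HIT  vc=[11]
7: 0xd4 (blk 26, set 2) → L1-HIT  vc=[11]
8: 0xd1 (blk 26, set 2) → L1-HIT  vc=[11]
9: 0xd0 (blk 26, set 2) → L1-HIT  vc=[11]
10: 0xd3 (blk 26, set 2) → L1-HIT  vc=[11]
11: 0xd2 (blk 26, set 2) → L1-HIT  vc=[11]
12: 0x34 (blk 6, set 2) → MISS  vc=[11, 26]
13: 0x50 (blk 10, set 2) → MISS  vc=[11, 26, 6]
14: 0x33 (blk 6, set 2) → VC-HIT  vc=[11, 26, 10]
15: 0x3e (blk 7, set 3) → MISS  vc=[11, 26, 10, 31]
16: 0x5e (blk 11, set 3) → VC-HIT  vc=[7, 26, 10, 31]
17: 0x3a (blk 7, set 3) → VC-HIT  vc=[11, 26, 10, 31]

OUTCOME = MISS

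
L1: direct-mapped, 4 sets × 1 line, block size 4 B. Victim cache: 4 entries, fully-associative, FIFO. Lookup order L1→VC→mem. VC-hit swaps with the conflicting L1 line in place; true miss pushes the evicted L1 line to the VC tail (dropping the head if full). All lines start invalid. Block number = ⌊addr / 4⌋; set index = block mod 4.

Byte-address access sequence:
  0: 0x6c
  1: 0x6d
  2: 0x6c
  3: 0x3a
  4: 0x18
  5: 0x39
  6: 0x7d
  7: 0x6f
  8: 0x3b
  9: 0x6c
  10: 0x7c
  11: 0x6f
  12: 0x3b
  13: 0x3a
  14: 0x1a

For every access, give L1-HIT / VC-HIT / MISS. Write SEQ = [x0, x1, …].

  [0] addr=0x6c blk=27 s=3: MISS | VC []
  [1] addr=0x6d blk=27 s=3: L1-HIT | VC []
  [2] addr=0x6c blk=27 s=3: L1-HIT | VC []
  [3] addr=0x3a blk=14 s=2: MISS | VC []
  [4] addr=0x18 blk=6 s=2: MISS | VC [14]
  [5] addr=0x39 blk=14 s=2: VC-HIT | VC [6]
  [6] addr=0x7d blk=31 s=3: MISS | VC [6, 27]
  [7] addr=0x6f blk=27 s=3: VC-HIT | VC [6, 31]
  [8] addr=0x3b blk=14 s=2: L1-HIT | VC [6, 31]
  [9] addr=0x6c blk=27 s=3: L1-HIT | VC [6, 31]
  [10] addr=0x7c blk=31 s=3: VC-HIT | VC [6, 27]
  [11] addr=0x6f blk=27 s=3: VC-HIT | VC [6, 31]
  [12] addr=0x3b blk=14 s=2: L1-HIT | VC [6, 31]
  [13] addr=0x3a blk=14 s=2: L1-HIT | VC [6, 31]
  [14] addr=0x1a blk=6 s=2: VC-HIT | VC [14, 31]

SEQ = [MISS, L1-HIT, L1-HIT, MISS, MISS, VC-HIT, MISS, VC-HIT, L1-HIT, L1-HIT, VC-HIT, VC-HIT, L1-HIT, L1-HIT, VC-HIT]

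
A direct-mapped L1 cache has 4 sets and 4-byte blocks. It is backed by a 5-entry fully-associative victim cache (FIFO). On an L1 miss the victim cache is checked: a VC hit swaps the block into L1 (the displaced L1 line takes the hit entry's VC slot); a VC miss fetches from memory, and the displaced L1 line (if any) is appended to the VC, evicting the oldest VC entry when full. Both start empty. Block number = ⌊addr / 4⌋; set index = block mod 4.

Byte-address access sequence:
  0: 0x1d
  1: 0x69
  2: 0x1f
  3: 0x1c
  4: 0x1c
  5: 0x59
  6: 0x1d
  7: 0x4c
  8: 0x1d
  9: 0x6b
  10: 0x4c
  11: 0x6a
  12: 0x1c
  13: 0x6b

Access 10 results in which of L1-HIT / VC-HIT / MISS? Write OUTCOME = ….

OUTCOME = VC-HIT

#0 0x1d→b7/s3 MISS; vc=[]
#1 0x69→b26/s2 MISS; vc=[]
#2 0x1f→b7/s3 L1-HIT; vc=[]
#3 0x1c→b7/s3 L1-HIT; vc=[]
#4 0x1c→b7/s3 L1-HIT; vc=[]
#5 0x59→b22/s2 MISS; vc=[26]
#6 0x1d→b7/s3 L1-HIT; vc=[26]
#7 0x4c→b19/s3 MISS; vc=[26,7]
#8 0x1d→b7/s3 VC-HIT; vc=[26,19]
#9 0x6b→b26/s2 VC-HIT; vc=[22,19]
#10 0x4c→b19/s3 VC-HIT; vc=[22,7]
#11 0x6a→b26/s2 L1-HIT; vc=[22,7]
#12 0x1c→b7/s3 VC-HIT; vc=[22,19]
#13 0x6b→b26/s2 L1-HIT; vc=[22,19]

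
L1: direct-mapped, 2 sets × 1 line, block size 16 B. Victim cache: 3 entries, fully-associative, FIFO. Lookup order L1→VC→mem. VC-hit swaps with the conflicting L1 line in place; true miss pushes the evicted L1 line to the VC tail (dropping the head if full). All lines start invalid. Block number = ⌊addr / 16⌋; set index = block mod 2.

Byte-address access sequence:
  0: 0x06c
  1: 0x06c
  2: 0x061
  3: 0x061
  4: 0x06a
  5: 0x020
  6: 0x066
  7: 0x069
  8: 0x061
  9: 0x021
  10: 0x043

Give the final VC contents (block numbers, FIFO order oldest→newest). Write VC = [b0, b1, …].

VC = [6, 2]

0: 0x6c (blk 6, set 0) → MISS  vc=[]
1: 0x6c (blk 6, set 0) → L1-HIT  vc=[]
2: 0x61 (blk 6, set 0) → L1-HIT  vc=[]
3: 0x61 (blk 6, set 0) → L1-HIT  vc=[]
4: 0x6a (blk 6, set 0) → L1-HIT  vc=[]
5: 0x20 (blk 2, set 0) → MISS  vc=[6]
6: 0x66 (blk 6, set 0) → VC-HIT  vc=[2]
7: 0x69 (blk 6, set 0) → L1-HIT  vc=[2]
8: 0x61 (blk 6, set 0) → L1-HIT  vc=[2]
9: 0x21 (blk 2, set 0) → VC-HIT  vc=[6]
10: 0x43 (blk 4, set 0) → MISS  vc=[6, 2]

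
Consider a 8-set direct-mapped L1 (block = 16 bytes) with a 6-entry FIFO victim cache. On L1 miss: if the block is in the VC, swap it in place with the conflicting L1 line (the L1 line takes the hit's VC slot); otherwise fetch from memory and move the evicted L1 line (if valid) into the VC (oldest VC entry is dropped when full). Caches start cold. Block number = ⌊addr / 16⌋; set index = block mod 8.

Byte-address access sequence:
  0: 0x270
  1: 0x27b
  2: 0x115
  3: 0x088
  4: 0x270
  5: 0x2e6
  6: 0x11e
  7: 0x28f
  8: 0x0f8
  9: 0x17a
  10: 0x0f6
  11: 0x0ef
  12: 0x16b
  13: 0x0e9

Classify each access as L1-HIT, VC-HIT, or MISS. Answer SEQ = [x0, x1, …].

SEQ = [MISS, L1-HIT, MISS, MISS, L1-HIT, MISS, L1-HIT, MISS, MISS, MISS, VC-HIT, MISS, MISS, VC-HIT]

  [0] addr=0x270 blk=39 s=7: MISS | VC []
  [1] addr=0x27b blk=39 s=7: L1-HIT | VC []
  [2] addr=0x115 blk=17 s=1: MISS | VC []
  [3] addr=0x88 blk=8 s=0: MISS | VC []
  [4] addr=0x270 blk=39 s=7: L1-HIT | VC []
  [5] addr=0x2e6 blk=46 s=6: MISS | VC []
  [6] addr=0x11e blk=17 s=1: L1-HIT | VC []
  [7] addr=0x28f blk=40 s=0: MISS | VC [8]
  [8] addr=0xf8 blk=15 s=7: MISS | VC [8, 39]
  [9] addr=0x17a blk=23 s=7: MISS | VC [8, 39, 15]
  [10] addr=0xf6 blk=15 s=7: VC-HIT | VC [8, 39, 23]
  [11] addr=0xef blk=14 s=6: MISS | VC [8, 39, 23, 46]
  [12] addr=0x16b blk=22 s=6: MISS | VC [8, 39, 23, 46, 14]
  [13] addr=0xe9 blk=14 s=6: VC-HIT | VC [8, 39, 23, 46, 22]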